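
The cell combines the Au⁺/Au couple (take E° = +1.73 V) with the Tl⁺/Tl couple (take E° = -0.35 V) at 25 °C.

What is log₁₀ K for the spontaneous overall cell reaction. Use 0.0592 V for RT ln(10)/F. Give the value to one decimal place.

Cathode: Au⁺/Au; anode: Tl⁺/Tl. E°cell = +2.08 V, n = 1.
log K = nE°cell / 0.0592 = (1)(+2.08) / 0.0592 = 35.1.

35.1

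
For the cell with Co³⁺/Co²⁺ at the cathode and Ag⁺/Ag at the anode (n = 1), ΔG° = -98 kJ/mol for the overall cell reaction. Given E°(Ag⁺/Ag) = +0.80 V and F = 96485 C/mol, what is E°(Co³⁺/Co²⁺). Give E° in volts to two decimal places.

E°cell = −ΔG°/(nF) = −(-98×10³)/((1)(96485)) = +1.016 V.
Since Co³⁺/Co²⁺ is the cathode and Ag⁺/Ag the anode, E°cell = E°(Co³⁺/Co²⁺) − E°(Ag⁺/Ag).
So E°(Co³⁺/Co²⁺) = E°cell + E°(Ag⁺/Ag) = +1.016 + (+0.80) = +1.82 V.

+1.82 V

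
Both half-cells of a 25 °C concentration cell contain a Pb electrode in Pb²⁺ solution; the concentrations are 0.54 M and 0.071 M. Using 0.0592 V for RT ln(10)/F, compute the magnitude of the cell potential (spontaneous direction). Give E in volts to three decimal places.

For a concentration cell E°cell = 0. The 0.54 M side is the cathode (reduction is favoured where [Pb²⁺] is higher).
With n = 2, E = −(0.0592/2) log([Pb²⁺]ₐₙ/[Pb²⁺]꜀ₐₜ) = −(0.0592/2) log(0.071/0.54) = −(0.0592/2)(-0.881) = +0.026 V.

+0.026 V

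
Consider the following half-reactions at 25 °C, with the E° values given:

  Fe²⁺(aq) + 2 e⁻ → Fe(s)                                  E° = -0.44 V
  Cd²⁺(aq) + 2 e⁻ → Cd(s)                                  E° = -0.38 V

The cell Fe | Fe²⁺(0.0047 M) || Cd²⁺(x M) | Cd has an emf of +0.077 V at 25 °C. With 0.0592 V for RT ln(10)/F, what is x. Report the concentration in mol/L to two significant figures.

0.018 M

Cd²⁺/Cd is the cathode, Fe²⁺/Fe the anode: E°cell = +0.06 V, n = 2.
Overall reaction: Cd²⁺(aq) + Fe(s) → Cd(s) + Fe²⁺(aq); Q = [Fe²⁺]^1/[Cd²⁺]^1.
From E = E° − (0.0592/n) log Q: log Q = (E° − E)·n/0.0592 = (+0.06 − (+0.077))·2/0.0592 = -0.5743.
So 1·log[Cd²⁺] = 1·log(0.0047) − log Q = -2.3279 − (-0.5743) = -1.7536; [Cd²⁺] = 10^(-1.7536) ≈ 0.018 M.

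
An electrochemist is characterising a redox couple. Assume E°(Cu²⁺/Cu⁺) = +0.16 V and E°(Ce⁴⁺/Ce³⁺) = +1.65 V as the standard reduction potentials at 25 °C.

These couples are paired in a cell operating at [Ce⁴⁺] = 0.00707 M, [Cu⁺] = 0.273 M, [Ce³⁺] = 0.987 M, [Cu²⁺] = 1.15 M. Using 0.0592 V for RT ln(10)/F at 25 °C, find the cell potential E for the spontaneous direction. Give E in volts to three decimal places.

Ce⁴⁺/Ce³⁺ is the cathode (higher E°), Cu²⁺/Cu⁺ the anode: E°cell = +1.65 − (+0.16) = +1.49 V, n = 1.
Overall: Ce⁴⁺(aq) + Cu⁺(aq) → Ce³⁺(aq) + Cu²⁺(aq)
Q = [Ce³⁺]·[Cu²⁺] / ([Ce⁴⁺]·[Cu⁺]); log Q = 2.769.
E = E° − (0.0592/n) log Q = +1.49 − (0.0592/1)(2.769) = +1.326 V.

+1.326 V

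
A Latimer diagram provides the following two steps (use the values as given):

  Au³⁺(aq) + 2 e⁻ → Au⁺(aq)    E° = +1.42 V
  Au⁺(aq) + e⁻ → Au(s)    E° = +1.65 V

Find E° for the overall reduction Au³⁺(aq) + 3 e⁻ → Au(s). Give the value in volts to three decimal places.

+1.497 V

Adding the free-energy changes (−nFE°) of the two steps gives −n₃FE°₃ = −n₁FE°₁ − n₂FE°₂.
E°₃ = (2×+1.42 + 1×+1.65) / 3 = (+4.490) / 3 = +1.497 V.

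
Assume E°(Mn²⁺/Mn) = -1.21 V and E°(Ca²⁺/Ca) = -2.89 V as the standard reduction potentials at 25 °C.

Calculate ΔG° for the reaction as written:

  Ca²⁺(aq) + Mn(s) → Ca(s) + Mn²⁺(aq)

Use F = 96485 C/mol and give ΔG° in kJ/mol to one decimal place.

As written, Ca²⁺/Ca is reduced (cathode) and Mn²⁺/Mn is oxidised (anode), so E°cell = (-2.89) − (-1.21) = -1.68 V.
Balancing electrons gives n = 2.
ΔG° = −nFE° = −(2)(96485)(-1.68) = 324,190 J = +324.2 kJ/mol.

+324.2 kJ/mol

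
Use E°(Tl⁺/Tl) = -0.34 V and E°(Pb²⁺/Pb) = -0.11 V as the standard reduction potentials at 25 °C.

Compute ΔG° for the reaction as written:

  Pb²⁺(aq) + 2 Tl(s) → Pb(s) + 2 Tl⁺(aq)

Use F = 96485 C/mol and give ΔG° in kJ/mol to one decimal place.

As written, Pb²⁺/Pb is reduced (cathode) and Tl⁺/Tl is oxidised (anode), so E°cell = (-0.11) − (-0.34) = +0.23 V.
Balancing electrons gives n = 2.
ΔG° = −nFE° = −(2)(96485)(+0.23) = -44,383 J = -44.4 kJ/mol.

-44.4 kJ/mol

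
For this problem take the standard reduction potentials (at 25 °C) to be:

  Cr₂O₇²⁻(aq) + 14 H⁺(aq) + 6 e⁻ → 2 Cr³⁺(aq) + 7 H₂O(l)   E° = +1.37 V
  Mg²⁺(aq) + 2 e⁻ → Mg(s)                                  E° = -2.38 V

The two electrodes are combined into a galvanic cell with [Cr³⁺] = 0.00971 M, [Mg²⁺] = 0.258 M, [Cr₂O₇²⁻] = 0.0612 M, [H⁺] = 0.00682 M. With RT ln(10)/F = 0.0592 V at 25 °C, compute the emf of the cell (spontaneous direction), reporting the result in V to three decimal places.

+3.496 V

Cr₂O₇²⁻/Cr³⁺ is the cathode (higher E°), Mg²⁺/Mg the anode: E°cell = +1.37 − (-2.38) = +3.75 V, n = 6.
Overall: Cr₂O₇²⁻(aq) + 14 H⁺(aq) + 3 Mg(s) → 2 Cr³⁺(aq) + 7 H₂O(l) + 3 Mg²⁺(aq)
Q = [Cr³⁺]^2·[Mg²⁺]^3 / ([Cr₂O₇²⁻]·[H⁺]^14); log Q = 25.750.
E = E° − (0.0592/n) log Q = +3.75 − (0.0592/6)(25.750) = +3.496 V.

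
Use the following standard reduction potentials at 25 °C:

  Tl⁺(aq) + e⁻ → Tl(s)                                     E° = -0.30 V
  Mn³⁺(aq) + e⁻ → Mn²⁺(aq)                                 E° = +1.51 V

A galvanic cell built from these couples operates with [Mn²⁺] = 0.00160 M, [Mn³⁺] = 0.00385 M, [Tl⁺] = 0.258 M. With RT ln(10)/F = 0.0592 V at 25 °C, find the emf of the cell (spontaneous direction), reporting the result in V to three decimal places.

Mn³⁺/Mn²⁺ is the cathode (higher E°), Tl⁺/Tl the anode: E°cell = +1.51 − (-0.30) = +1.81 V, n = 1.
Overall: Mn³⁺(aq) + Tl(s) → Mn²⁺(aq) + Tl⁺(aq)
Q = [Mn²⁺]·[Tl⁺] / ([Mn³⁺]); log Q = -0.970.
E = E° − (0.0592/n) log Q = +1.81 − (0.0592/1)(-0.970) = +1.867 V.

+1.867 V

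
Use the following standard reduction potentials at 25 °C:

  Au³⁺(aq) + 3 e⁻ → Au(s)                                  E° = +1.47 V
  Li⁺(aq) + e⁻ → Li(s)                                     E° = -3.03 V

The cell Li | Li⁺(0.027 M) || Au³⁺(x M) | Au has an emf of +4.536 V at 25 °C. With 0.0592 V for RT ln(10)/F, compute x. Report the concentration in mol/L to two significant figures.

Au³⁺/Au is the cathode, Li⁺/Li the anode: E°cell = +4.50 V, n = 3.
Overall reaction: Au³⁺(aq) + 3 Li(s) → Au(s) + 3 Li⁺(aq); Q = [Li⁺]^3/[Au³⁺]^1.
From E = E° − (0.0592/n) log Q: log Q = (E° − E)·n/0.0592 = (+4.50 − (+4.536))·3/0.0592 = -1.8243.
So 1·log[Au³⁺] = 3·log(0.027) − log Q = -4.7059 − (-1.8243) = -2.8816; [Au³⁺] = 10^(-2.8816) ≈ 0.0013 M.

0.0013 M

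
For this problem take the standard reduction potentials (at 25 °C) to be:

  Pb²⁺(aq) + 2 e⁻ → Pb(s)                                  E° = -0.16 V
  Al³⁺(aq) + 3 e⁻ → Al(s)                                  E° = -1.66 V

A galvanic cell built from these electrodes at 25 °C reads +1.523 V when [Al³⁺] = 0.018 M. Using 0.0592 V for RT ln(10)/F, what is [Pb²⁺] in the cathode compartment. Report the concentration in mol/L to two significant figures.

0.41 M

Pb²⁺/Pb is the cathode, Al³⁺/Al the anode: E°cell = +1.50 V, n = 6.
Overall reaction: 3 Pb²⁺(aq) + 2 Al(s) → 3 Pb(s) + 2 Al³⁺(aq); Q = [Al³⁺]^2/[Pb²⁺]^3.
From E = E° − (0.0592/n) log Q: log Q = (E° − E)·n/0.0592 = (+1.50 − (+1.523))·6/0.0592 = -2.3311.
So 3·log[Pb²⁺] = 2·log(0.018) − log Q = -3.4895 − (-2.3311) = -1.1584; log[Pb²⁺] = -1.1584 / 3 = -0.3861; [Pb²⁺] = 10^(-0.3861) ≈ 0.41 M.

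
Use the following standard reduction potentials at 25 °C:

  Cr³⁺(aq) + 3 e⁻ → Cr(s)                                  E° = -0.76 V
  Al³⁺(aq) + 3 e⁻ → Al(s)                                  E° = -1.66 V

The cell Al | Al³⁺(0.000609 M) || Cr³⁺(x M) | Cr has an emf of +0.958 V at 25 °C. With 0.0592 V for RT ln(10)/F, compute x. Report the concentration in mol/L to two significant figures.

0.53 M

Cr³⁺/Cr is the cathode, Al³⁺/Al the anode: E°cell = +0.90 V, n = 3.
Overall reaction: Cr³⁺(aq) + Al(s) → Cr(s) + Al³⁺(aq); Q = [Al³⁺]^1/[Cr³⁺]^1.
From E = E° − (0.0592/n) log Q: log Q = (E° − E)·n/0.0592 = (+0.90 − (+0.958))·3/0.0592 = -2.9392.
So 1·log[Cr³⁺] = 1·log(0.000609) − log Q = -3.2154 − (-2.9392) = -0.2762; [Cr³⁺] = 10^(-0.2762) ≈ 0.53 M.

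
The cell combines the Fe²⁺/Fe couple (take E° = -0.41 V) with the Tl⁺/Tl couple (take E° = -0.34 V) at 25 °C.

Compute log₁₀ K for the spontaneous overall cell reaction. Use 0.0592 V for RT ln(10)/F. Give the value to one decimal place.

2.4

Cathode: Tl⁺/Tl; anode: Fe²⁺/Fe. E°cell = +0.07 V, n = 2.
log K = nE°cell / 0.0592 = (2)(+0.07) / 0.0592 = 2.4.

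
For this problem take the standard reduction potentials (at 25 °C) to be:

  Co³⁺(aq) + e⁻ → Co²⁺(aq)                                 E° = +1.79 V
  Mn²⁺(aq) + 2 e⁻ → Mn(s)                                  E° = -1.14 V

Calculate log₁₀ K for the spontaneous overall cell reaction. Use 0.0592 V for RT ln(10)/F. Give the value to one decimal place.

99.0

Cathode: Co³⁺/Co²⁺; anode: Mn²⁺/Mn. E°cell = +2.93 V, n = 2.
log K = nE°cell / 0.0592 = (2)(+2.93) / 0.0592 = 99.0.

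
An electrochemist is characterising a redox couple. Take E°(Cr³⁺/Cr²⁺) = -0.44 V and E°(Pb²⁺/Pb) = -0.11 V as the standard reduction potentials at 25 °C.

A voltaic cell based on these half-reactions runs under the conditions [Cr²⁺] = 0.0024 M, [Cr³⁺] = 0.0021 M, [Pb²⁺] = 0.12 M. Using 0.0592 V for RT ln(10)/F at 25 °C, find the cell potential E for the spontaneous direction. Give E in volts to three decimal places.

+0.306 V

Pb²⁺/Pb is the cathode (higher E°), Cr³⁺/Cr²⁺ the anode: E°cell = -0.11 − (-0.44) = +0.33 V, n = 2.
Overall: Pb²⁺(aq) + 2 Cr²⁺(aq) → Pb(s) + 2 Cr³⁺(aq)
Q = [Cr³⁺]^2 / ([Pb²⁺]·[Cr²⁺]^2); log Q = 0.805.
E = E° − (0.0592/n) log Q = +0.33 − (0.0592/2)(0.805) = +0.306 V.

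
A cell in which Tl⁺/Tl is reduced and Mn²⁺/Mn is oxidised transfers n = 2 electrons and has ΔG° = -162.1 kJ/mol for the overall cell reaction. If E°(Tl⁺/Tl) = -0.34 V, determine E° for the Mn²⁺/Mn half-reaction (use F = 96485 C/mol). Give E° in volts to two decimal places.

-1.18 V

E°cell = −ΔG°/(nF) = −(-162.1×10³)/((2)(96485)) = +0.840 V.
Since Tl⁺/Tl is the cathode and Mn²⁺/Mn the anode, E°cell = E°(Tl⁺/Tl) − E°(Mn²⁺/Mn).
So E°(Mn²⁺/Mn) = E°(Tl⁺/Tl) − E°cell = (-0.34) − (+0.840) = -1.18 V.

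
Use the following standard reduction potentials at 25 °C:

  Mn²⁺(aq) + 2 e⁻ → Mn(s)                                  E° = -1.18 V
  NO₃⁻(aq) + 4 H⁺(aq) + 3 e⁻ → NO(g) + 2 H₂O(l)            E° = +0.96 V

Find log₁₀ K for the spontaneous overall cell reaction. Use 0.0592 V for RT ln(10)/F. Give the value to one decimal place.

216.9

Cathode: NO₃⁻/NO; anode: Mn²⁺/Mn. E°cell = +2.14 V, n = 6.
log K = nE°cell / 0.0592 = (6)(+2.14) / 0.0592 = 216.9.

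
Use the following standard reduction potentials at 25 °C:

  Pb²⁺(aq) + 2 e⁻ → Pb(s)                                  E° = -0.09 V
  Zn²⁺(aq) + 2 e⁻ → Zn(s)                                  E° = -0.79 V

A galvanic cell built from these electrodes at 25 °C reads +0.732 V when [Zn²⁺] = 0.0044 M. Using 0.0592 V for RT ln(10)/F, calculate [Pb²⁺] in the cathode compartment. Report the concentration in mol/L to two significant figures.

Pb²⁺/Pb is the cathode, Zn²⁺/Zn the anode: E°cell = +0.70 V, n = 2.
Overall reaction: Pb²⁺(aq) + Zn(s) → Pb(s) + Zn²⁺(aq); Q = [Zn²⁺]^1/[Pb²⁺]^1.
From E = E° − (0.0592/n) log Q: log Q = (E° − E)·n/0.0592 = (+0.70 − (+0.732))·2/0.0592 = -1.0811.
So 1·log[Pb²⁺] = 1·log(0.0044) − log Q = -2.3565 − (-1.0811) = -1.2754; [Pb²⁺] = 10^(-1.2754) ≈ 0.053 M.

0.053 M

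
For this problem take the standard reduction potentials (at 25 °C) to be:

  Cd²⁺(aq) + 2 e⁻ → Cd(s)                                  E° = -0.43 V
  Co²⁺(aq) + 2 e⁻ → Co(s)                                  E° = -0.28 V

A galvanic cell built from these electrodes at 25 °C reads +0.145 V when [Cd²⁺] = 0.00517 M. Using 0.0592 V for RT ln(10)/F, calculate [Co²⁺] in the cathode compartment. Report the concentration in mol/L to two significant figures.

Co²⁺/Co is the cathode, Cd²⁺/Cd the anode: E°cell = +0.15 V, n = 2.
Overall reaction: Co²⁺(aq) + Cd(s) → Co(s) + Cd²⁺(aq); Q = [Cd²⁺]^1/[Co²⁺]^1.
From E = E° − (0.0592/n) log Q: log Q = (E° − E)·n/0.0592 = (+0.15 − (+0.145))·2/0.0592 = 0.1689.
So 1·log[Co²⁺] = 1·log(0.00517) − log Q = -2.2865 − (0.1689) = -2.4554; [Co²⁺] = 10^(-2.4554) ≈ 0.0035 M.

0.0035 M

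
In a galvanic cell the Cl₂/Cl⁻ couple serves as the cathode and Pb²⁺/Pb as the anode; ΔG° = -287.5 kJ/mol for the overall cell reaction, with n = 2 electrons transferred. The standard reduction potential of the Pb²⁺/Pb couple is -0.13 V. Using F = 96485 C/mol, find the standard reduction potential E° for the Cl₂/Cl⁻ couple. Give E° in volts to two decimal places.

E°cell = −ΔG°/(nF) = −(-287.5×10³)/((2)(96485)) = +1.490 V.
Since Cl₂/Cl⁻ is the cathode and Pb²⁺/Pb the anode, E°cell = E°(Cl₂/Cl⁻) − E°(Pb²⁺/Pb).
So E°(Cl₂/Cl⁻) = E°cell + E°(Pb²⁺/Pb) = +1.490 + (-0.13) = +1.36 V.

+1.36 V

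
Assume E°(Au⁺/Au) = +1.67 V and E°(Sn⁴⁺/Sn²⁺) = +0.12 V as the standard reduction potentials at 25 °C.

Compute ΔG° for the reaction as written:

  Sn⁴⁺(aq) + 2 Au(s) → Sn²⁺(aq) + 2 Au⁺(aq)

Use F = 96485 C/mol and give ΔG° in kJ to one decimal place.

+299.1 kJ

As written, Sn⁴⁺/Sn²⁺ is reduced (cathode) and Au⁺/Au is oxidised (anode), so E°cell = (+0.12) − (+1.67) = -1.55 V.
Balancing electrons gives n = 2.
ΔG° = −nFE° = −(2)(96485)(-1.55) = 299,104 J = +299.1 kJ.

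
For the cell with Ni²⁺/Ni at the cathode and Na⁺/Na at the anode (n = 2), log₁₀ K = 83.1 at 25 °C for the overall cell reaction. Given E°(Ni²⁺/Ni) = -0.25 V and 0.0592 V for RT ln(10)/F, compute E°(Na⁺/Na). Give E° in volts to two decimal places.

-2.71 V

E°cell = (0.0592/n)·log K = (0.0592/2)(83.1) = +2.460 V.
Since Ni²⁺/Ni is the cathode and Na⁺/Na the anode, E°cell = E°(Ni²⁺/Ni) − E°(Na⁺/Na).
So E°(Na⁺/Na) = E°(Ni²⁺/Ni) − E°cell = (-0.25) − (+2.460) = -2.71 V.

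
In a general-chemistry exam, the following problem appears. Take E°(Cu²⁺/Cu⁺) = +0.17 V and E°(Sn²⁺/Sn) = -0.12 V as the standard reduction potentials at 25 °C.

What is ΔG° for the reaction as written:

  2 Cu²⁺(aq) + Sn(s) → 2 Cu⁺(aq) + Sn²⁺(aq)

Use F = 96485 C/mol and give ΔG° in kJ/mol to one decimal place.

As written, Cu²⁺/Cu⁺ is reduced (cathode) and Sn²⁺/Sn is oxidised (anode), so E°cell = (+0.17) − (-0.12) = +0.29 V.
Balancing electrons gives n = 2.
ΔG° = −nFE° = −(2)(96485)(+0.29) = -55,961 J = -56.0 kJ/mol.

-56.0 kJ/mol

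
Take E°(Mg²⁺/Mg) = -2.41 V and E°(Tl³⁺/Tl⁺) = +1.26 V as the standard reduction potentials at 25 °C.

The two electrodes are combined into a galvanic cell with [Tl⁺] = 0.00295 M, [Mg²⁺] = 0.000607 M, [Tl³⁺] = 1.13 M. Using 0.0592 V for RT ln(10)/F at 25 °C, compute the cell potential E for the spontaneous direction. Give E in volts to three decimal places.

Tl³⁺/Tl⁺ is the cathode (higher E°), Mg²⁺/Mg the anode: E°cell = +1.26 − (-2.41) = +3.67 V, n = 2.
Overall: Tl³⁺(aq) + Mg(s) → Tl⁺(aq) + Mg²⁺(aq)
Q = [Tl⁺]·[Mg²⁺] / ([Tl³⁺]); log Q = -5.800.
E = E° − (0.0592/n) log Q = +3.67 − (0.0592/2)(-5.800) = +3.842 V.

+3.842 V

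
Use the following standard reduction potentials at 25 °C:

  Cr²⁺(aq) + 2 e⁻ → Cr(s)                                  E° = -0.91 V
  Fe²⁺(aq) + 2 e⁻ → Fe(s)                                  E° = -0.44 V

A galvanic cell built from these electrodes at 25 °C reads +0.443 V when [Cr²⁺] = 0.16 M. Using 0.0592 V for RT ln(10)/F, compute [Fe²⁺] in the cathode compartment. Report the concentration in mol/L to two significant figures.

Fe²⁺/Fe is the cathode, Cr²⁺/Cr the anode: E°cell = +0.47 V, n = 2.
Overall reaction: Fe²⁺(aq) + Cr(s) → Fe(s) + Cr²⁺(aq); Q = [Cr²⁺]^1/[Fe²⁺]^1.
From E = E° − (0.0592/n) log Q: log Q = (E° − E)·n/0.0592 = (+0.47 − (+0.443))·2/0.0592 = 0.9122.
So 1·log[Fe²⁺] = 1·log(0.16) − log Q = -0.7959 − (0.9122) = -1.7081; [Fe²⁺] = 10^(-1.7081) ≈ 0.020 M.

0.020 M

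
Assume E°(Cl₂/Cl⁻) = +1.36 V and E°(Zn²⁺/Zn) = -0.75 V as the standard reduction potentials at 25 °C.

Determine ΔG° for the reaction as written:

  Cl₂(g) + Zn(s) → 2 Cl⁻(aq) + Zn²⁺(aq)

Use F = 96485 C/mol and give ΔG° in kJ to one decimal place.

-407.2 kJ

As written, Cl₂/Cl⁻ is reduced (cathode) and Zn²⁺/Zn is oxidised (anode), so E°cell = (+1.36) − (-0.75) = +2.11 V.
Balancing electrons gives n = 2.
ΔG° = −nFE° = −(2)(96485)(+2.11) = -407,167 J = -407.2 kJ.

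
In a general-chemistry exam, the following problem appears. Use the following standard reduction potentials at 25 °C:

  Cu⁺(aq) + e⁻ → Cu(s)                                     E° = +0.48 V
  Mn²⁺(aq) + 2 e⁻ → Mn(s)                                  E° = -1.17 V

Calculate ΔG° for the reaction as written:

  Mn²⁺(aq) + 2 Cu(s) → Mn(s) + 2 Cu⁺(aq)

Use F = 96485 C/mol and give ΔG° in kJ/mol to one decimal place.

+318.4 kJ/mol

As written, Mn²⁺/Mn is reduced (cathode) and Cu⁺/Cu is oxidised (anode), so E°cell = (-1.17) − (+0.48) = -1.65 V.
Balancing electrons gives n = 2.
ΔG° = −nFE° = −(2)(96485)(-1.65) = 318,400 J = +318.4 kJ/mol.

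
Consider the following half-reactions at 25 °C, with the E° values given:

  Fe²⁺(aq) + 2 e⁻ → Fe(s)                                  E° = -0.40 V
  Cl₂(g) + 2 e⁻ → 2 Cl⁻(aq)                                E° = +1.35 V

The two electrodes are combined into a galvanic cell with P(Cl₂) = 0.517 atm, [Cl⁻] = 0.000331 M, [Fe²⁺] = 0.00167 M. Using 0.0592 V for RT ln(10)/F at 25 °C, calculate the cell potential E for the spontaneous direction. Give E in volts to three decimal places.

Cl₂/Cl⁻ is the cathode (higher E°), Fe²⁺/Fe the anode: E°cell = +1.35 − (-0.40) = +1.75 V, n = 2.
Overall: Cl₂(g) + Fe(s) → 2 Cl⁻(aq) + Fe²⁺(aq)
Q = [Cl⁻]^2·[Fe²⁺] / (P(Cl₂)); log Q = -9.451.
E = E° − (0.0592/n) log Q = +1.75 − (0.0592/2)(-9.451) = +2.030 V.

+2.030 V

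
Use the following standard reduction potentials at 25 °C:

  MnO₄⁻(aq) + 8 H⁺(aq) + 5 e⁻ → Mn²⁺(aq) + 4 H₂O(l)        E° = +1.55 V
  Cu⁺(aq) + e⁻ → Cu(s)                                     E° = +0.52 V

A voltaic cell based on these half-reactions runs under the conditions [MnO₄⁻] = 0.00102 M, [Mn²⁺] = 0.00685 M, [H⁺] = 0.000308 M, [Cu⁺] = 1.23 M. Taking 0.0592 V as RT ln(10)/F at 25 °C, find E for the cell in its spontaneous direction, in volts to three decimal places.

+0.682 V

MnO₄⁻/Mn²⁺ is the cathode (higher E°), Cu⁺/Cu the anode: E°cell = +1.55 − (+0.52) = +1.03 V, n = 5.
Overall: MnO₄⁻(aq) + 8 H⁺(aq) + 5 Cu(s) → Mn²⁺(aq) + 4 H₂O(l) + 5 Cu⁺(aq)
Q = [Mn²⁺]·[Cu⁺]^5 / ([MnO₄⁻]·[H⁺]^8); log Q = 29.368.
E = E° − (0.0592/n) log Q = +1.03 − (0.0592/5)(29.368) = +0.682 V.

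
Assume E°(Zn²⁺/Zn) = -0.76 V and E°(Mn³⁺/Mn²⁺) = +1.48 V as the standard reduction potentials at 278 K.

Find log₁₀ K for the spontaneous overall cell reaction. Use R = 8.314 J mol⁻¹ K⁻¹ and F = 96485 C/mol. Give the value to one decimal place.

Cathode: Mn³⁺/Mn²⁺; anode: Zn²⁺/Zn. E°cell = (+1.48) − (-0.76) = +2.24 V, with n = 2.
ΔG° = −nFE° = −RT ln K, so ln K = nFE°/(RT) = (2)(96485)(+2.24) / ((8.314)(278)) = 187.018.
log₁₀ K = 187.018 / ln 10 = 81.2.

81.2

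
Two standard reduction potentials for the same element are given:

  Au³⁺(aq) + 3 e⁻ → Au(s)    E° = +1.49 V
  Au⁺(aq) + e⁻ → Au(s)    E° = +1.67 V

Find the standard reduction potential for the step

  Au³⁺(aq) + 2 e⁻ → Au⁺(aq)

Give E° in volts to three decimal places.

Sequential free energies add, so n₃E°₃ = n₁E°₁ + n₂E°₂.
With n₃ = 3, and the known step contributing 1×(+1.67) V, the unknown satisfies 2·E° = 3×(+1.49) − 1×(+1.67) = +2.800.
E° = +2.800 / 2 = +1.400 V.

+1.400 V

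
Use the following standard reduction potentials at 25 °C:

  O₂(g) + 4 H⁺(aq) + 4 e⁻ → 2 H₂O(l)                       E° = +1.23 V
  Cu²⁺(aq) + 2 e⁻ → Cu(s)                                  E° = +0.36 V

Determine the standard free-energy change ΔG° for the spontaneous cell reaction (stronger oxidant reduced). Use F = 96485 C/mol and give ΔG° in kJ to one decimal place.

O₂/H₂O (E° = +1.23 V) is the cathode; Cu²⁺/Cu (E° = +0.36 V) is the anode, so E°cell = +0.87 V.
Balancing electrons gives n = 4 (lcm of 4 and 2).
ΔG° = −nFE° = −(4)(96485)(+0.87) = -335,768 J = -335.8 kJ.

-335.8 kJ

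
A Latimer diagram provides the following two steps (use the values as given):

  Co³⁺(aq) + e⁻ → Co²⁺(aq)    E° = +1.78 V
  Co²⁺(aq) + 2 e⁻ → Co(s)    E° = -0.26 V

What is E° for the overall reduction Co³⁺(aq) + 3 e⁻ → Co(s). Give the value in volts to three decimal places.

+0.420 V

Adding the free-energy changes (−nFE°) of the two steps gives −n₃FE°₃ = −n₁FE°₁ − n₂FE°₂.
E°₃ = (1×+1.78 + 2×-0.26) / 3 = (+1.260) / 3 = +0.420 V.
E° values themselves are not directly additive — weighting by electron count is essential.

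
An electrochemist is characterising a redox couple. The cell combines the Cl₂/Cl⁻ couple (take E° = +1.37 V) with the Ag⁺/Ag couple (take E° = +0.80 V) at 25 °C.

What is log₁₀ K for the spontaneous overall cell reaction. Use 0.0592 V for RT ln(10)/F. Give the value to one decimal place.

Cathode: Cl₂/Cl⁻; anode: Ag⁺/Ag. E°cell = +0.57 V, n = 2.
log K = nE°cell / 0.0592 = (2)(+0.57) / 0.0592 = 19.3.

19.3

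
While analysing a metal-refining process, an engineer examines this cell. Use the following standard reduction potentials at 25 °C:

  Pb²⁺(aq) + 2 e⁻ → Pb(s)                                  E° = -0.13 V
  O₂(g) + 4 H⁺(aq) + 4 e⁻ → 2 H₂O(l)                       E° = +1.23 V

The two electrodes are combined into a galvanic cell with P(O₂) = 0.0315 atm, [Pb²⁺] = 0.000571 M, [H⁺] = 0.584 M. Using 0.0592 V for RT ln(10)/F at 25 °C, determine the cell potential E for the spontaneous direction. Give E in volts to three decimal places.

O₂/H₂O is the cathode (higher E°), Pb²⁺/Pb the anode: E°cell = +1.23 − (-0.13) = +1.36 V, n = 4.
Overall: O₂(g) + 4 H⁺(aq) + 2 Pb(s) → 2 H₂O(l) + 2 Pb²⁺(aq)
Q = [Pb²⁺]^2 / (P(O₂)·[H⁺]^4); log Q = -4.051.
E = E° − (0.0592/n) log Q = +1.36 − (0.0592/4)(-4.051) = +1.420 V.

+1.420 V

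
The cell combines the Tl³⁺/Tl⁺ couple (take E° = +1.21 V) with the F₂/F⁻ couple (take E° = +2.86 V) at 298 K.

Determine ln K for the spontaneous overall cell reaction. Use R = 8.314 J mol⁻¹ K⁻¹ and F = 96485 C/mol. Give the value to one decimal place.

Cathode: F₂/F⁻; anode: Tl³⁺/Tl⁺. E°cell = (+2.86) − (+1.21) = +1.65 V, with n = 2.
ΔG° = −nFE° = −RT ln K, so ln K = nFE°/(RT) = (2)(96485)(+1.65) / ((8.314)(298)) = 128.513.

128.5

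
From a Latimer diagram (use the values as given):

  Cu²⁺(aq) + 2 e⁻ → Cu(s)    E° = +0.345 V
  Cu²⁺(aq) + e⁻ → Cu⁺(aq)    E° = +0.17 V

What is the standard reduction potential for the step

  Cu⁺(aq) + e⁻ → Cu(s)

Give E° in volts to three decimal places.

Sequential free energies add, so n₃E°₃ = n₁E°₁ + n₂E°₂.
With n₃ = 2, and the known step contributing 1×(+0.17) V, the unknown satisfies 1·E° = 2×(+0.345) − 1×(+0.17) = +0.520.
E° = +0.520 / 1 = +0.520 V.

+0.520 V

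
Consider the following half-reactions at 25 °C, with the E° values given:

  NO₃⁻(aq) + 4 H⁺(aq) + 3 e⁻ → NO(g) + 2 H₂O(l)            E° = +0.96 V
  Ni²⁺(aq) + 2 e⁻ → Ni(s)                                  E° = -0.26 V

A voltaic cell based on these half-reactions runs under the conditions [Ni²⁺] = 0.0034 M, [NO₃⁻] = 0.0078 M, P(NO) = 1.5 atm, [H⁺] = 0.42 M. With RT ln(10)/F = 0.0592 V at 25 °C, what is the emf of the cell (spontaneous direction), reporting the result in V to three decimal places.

NO₃⁻/NO is the cathode (higher E°), Ni²⁺/Ni the anode: E°cell = +0.96 − (-0.26) = +1.22 V, n = 6.
Overall: 2 NO₃⁻(aq) + 8 H⁺(aq) + 3 Ni(s) → 2 NO(g) + 4 H₂O(l) + 3 Ni²⁺(aq)
Q = P(NO)^2·[Ni²⁺]^3 / ([NO₃⁻]^2·[H⁺]^8); log Q = 0.176.
E = E° − (0.0592/n) log Q = +1.22 − (0.0592/6)(0.176) = +1.218 V.

+1.218 V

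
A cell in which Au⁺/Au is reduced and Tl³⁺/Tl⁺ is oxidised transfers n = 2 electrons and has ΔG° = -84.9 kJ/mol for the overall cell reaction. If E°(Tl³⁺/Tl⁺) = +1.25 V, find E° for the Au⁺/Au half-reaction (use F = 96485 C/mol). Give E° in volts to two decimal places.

E°cell = −ΔG°/(nF) = −(-84.9×10³)/((2)(96485)) = +0.440 V.
Since Au⁺/Au is the cathode and Tl³⁺/Tl⁺ the anode, E°cell = E°(Au⁺/Au) − E°(Tl³⁺/Tl⁺).
So E°(Au⁺/Au) = E°cell + E°(Tl³⁺/Tl⁺) = +0.440 + (+1.25) = +1.69 V.

+1.69 V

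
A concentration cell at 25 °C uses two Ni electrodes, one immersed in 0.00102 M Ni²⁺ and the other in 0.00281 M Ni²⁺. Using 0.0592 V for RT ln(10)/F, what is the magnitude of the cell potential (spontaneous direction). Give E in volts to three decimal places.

For a concentration cell E°cell = 0. The 0.00281 M side is the cathode (reduction is favoured where [Ni²⁺] is higher).
With n = 2, E = −(0.0592/2) log([Ni²⁺]ₐₙ/[Ni²⁺]꜀ₐₜ) = −(0.0592/2) log(0.00102/0.00281) = −(0.0592/2)(-0.440) = +0.013 V.

+0.013 V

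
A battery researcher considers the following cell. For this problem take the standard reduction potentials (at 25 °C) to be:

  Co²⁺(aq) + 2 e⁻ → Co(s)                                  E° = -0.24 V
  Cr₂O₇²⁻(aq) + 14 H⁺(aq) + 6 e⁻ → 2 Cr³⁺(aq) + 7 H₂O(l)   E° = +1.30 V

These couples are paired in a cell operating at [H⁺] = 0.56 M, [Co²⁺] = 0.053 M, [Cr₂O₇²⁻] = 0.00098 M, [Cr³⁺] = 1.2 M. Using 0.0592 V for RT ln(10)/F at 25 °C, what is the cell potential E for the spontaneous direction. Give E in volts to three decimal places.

+1.512 V

Cr₂O₇²⁻/Cr³⁺ is the cathode (higher E°), Co²⁺/Co the anode: E°cell = +1.30 − (-0.24) = +1.54 V, n = 6.
Overall: Cr₂O₇²⁻(aq) + 14 H⁺(aq) + 3 Co(s) → 2 Cr³⁺(aq) + 7 H₂O(l) + 3 Co²⁺(aq)
Q = [Cr³⁺]^2·[Co²⁺]^3 / ([Cr₂O₇²⁻]·[H⁺]^14); log Q = 2.865.
E = E° − (0.0592/n) log Q = +1.54 − (0.0592/6)(2.865) = +1.512 V.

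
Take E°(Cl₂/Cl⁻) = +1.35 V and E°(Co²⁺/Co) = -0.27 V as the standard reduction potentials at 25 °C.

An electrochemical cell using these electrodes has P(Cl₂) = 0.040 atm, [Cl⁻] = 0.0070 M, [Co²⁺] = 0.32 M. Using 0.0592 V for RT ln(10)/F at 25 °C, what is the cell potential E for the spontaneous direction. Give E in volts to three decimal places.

Cl₂/Cl⁻ is the cathode (higher E°), Co²⁺/Co the anode: E°cell = +1.35 − (-0.27) = +1.62 V, n = 2.
Overall: Cl₂(g) + Co(s) → 2 Cl⁻(aq) + Co²⁺(aq)
Q = [Cl⁻]^2·[Co²⁺] / (P(Cl₂)); log Q = -3.407.
E = E° − (0.0592/n) log Q = +1.62 − (0.0592/2)(-3.407) = +1.721 V.

+1.721 V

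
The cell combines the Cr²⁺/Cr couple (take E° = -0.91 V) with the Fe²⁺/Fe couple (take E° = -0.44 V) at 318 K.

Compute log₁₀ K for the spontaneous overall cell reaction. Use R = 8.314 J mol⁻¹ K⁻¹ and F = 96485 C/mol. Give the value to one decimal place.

Cathode: Fe²⁺/Fe; anode: Cr²⁺/Cr. E°cell = (-0.44) − (-0.91) = +0.47 V, with n = 2.
ΔG° = −nFE° = −RT ln K, so ln K = nFE°/(RT) = (2)(96485)(+0.47) / ((8.314)(318)) = 34.304.
log₁₀ K = 34.304 / ln 10 = 14.9.

14.9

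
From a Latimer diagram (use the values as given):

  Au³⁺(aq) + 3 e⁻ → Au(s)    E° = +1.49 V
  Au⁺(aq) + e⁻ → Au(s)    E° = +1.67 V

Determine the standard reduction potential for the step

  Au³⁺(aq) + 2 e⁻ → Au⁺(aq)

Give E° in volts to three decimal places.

Sequential free energies add, so n₃E°₃ = n₁E°₁ + n₂E°₂.
With n₃ = 3, and the known step contributing 1×(+1.67) V, the unknown satisfies 2·E° = 3×(+1.49) − 1×(+1.67) = +2.800.
E° = +2.800 / 2 = +1.400 V.

+1.400 V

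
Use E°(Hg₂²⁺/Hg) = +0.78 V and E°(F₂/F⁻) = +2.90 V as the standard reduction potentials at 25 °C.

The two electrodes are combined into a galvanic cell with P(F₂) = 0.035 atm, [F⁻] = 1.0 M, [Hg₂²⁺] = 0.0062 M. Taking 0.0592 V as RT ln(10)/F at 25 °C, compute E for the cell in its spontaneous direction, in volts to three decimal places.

F₂/F⁻ is the cathode (higher E°), Hg₂²⁺/Hg the anode: E°cell = +2.90 − (+0.78) = +2.12 V, n = 2.
Overall: F₂(g) + 2 Hg(l) → 2 F⁻(aq) + Hg₂²⁺(aq)
Q = [F⁻]^2·[Hg₂²⁺] / (P(F₂)); log Q = -0.752.
E = E° − (0.0592/n) log Q = +2.12 − (0.0592/2)(-0.752) = +2.142 V.

+2.142 V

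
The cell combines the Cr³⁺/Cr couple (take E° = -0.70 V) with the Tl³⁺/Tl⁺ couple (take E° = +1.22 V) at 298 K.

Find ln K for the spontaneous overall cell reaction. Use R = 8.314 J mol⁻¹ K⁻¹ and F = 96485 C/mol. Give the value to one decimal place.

Cathode: Tl³⁺/Tl⁺; anode: Cr³⁺/Cr. E°cell = (+1.22) − (-0.70) = +1.92 V, with n = 6.
ΔG° = −nFE° = −RT ln K, so ln K = nFE°/(RT) = (6)(96485)(+1.92) / ((8.314)(298)) = 448.628.

448.6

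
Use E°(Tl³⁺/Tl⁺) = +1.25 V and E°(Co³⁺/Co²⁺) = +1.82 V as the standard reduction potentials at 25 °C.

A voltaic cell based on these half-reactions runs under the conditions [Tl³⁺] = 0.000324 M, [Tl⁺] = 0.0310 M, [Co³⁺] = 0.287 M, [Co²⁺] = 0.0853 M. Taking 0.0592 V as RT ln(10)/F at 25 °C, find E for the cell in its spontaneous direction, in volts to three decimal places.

+0.660 V

Co³⁺/Co²⁺ is the cathode (higher E°), Tl³⁺/Tl⁺ the anode: E°cell = +1.82 − (+1.25) = +0.57 V, n = 2.
Overall: 2 Co³⁺(aq) + Tl⁺(aq) → 2 Co²⁺(aq) + Tl³⁺(aq)
Q = [Co²⁺]^2·[Tl³⁺] / ([Co³⁺]^2·[Tl⁺]); log Q = -3.035.
E = E° − (0.0592/n) log Q = +0.57 − (0.0592/2)(-3.035) = +0.660 V.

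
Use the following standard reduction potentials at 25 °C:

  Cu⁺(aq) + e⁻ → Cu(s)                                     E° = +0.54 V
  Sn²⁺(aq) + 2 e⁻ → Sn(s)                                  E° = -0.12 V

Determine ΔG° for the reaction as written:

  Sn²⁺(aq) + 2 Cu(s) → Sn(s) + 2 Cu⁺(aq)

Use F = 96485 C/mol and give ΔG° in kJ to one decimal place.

+127.4 kJ

As written, Sn²⁺/Sn is reduced (cathode) and Cu⁺/Cu is oxidised (anode), so E°cell = (-0.12) − (+0.54) = -0.66 V.
Balancing electrons gives n = 2.
ΔG° = −nFE° = −(2)(96485)(-0.66) = 127,360 J = +127.4 kJ.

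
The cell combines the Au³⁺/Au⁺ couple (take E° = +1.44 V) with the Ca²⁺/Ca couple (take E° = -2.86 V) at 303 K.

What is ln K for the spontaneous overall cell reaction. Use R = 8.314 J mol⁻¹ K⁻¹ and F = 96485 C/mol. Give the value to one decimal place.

Cathode: Au³⁺/Au⁺; anode: Ca²⁺/Ca. E°cell = (+1.44) − (-2.86) = +4.30 V, with n = 2.
ΔG° = −nFE° = −RT ln K, so ln K = nFE°/(RT) = (2)(96485)(+4.30) / ((8.314)(303)) = 329.386.

329.4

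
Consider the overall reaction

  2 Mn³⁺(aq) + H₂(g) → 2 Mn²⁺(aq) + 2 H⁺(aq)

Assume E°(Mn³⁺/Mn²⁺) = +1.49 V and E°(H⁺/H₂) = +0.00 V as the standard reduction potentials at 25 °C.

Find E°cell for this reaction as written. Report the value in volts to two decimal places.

The Mn³⁺/Mn²⁺ couple has the higher reduction potential, so it is the cathode; H⁺/H₂ is oxidised at the anode.
E°cell = E°(cathode) − E°(anode) = (+1.49) − (+0.00) = +1.49 V.
Since E°cell > 0, the reaction is spontaneous under standard conditions.

+1.49 V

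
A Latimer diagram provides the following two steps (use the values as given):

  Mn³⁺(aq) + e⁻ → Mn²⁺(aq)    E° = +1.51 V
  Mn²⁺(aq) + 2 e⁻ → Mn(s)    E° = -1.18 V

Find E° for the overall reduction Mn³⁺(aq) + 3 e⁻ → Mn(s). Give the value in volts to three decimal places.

Standard free energies of sequential steps add: ΔG°₃ = ΔG°₁ + ΔG°₂, so n₃E°₃ = n₁E°₁ + n₂E°₂.
E°₃ = (1×+1.51 + 2×-1.18) / 3 = (-0.850) / 3 = -0.283 V.

-0.283 V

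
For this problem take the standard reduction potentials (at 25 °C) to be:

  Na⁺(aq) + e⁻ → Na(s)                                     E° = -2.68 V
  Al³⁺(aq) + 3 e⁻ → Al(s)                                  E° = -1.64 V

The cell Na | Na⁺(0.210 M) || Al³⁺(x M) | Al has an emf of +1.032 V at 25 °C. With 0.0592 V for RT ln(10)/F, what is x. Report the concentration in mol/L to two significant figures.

Al³⁺/Al is the cathode, Na⁺/Na the anode: E°cell = +1.04 V, n = 3.
Overall reaction: Al³⁺(aq) + 3 Na(s) → Al(s) + 3 Na⁺(aq); Q = [Na⁺]^3/[Al³⁺]^1.
From E = E° − (0.0592/n) log Q: log Q = (E° − E)·n/0.0592 = (+1.04 − (+1.032))·3/0.0592 = 0.4054.
So 1·log[Al³⁺] = 3·log(0.21) − log Q = -2.0333 − (0.4054) = -2.4387; [Al³⁺] = 10^(-2.4387) ≈ 0.0036 M.

0.0036 M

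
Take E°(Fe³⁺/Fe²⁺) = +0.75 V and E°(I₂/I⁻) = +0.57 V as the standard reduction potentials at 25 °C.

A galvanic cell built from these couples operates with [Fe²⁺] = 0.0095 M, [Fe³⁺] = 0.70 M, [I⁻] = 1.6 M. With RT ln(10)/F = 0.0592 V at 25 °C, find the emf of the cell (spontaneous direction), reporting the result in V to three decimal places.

Fe³⁺/Fe²⁺ is the cathode (higher E°), I₂/I⁻ the anode: E°cell = +0.75 − (+0.57) = +0.18 V, n = 2.
Overall: 2 Fe³⁺(aq) + 2 I⁻(aq) → 2 Fe²⁺(aq) + I₂(s)
Q = [Fe²⁺]^2 / ([Fe³⁺]^2·[I⁻]^2); log Q = -4.143.
E = E° − (0.0592/n) log Q = +0.18 − (0.0592/2)(-4.143) = +0.303 V.

+0.303 V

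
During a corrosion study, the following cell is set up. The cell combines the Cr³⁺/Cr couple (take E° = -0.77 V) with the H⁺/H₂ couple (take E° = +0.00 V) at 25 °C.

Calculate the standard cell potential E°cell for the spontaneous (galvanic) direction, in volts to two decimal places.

+0.77 V

The H⁺/H₂ couple has the higher reduction potential, so it is the cathode; Cr³⁺/Cr is oxidised at the anode.
E°cell = E°(cathode) − E°(anode) = (+0.00) − (-0.77) = +0.77 V.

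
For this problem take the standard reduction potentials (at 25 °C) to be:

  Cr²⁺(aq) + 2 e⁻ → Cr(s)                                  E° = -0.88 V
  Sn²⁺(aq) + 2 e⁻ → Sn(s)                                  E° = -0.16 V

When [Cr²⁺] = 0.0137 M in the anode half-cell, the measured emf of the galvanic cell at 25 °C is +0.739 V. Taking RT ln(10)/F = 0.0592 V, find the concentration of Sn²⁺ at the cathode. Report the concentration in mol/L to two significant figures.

Sn²⁺/Sn is the cathode, Cr²⁺/Cr the anode: E°cell = +0.72 V, n = 2.
Overall reaction: Sn²⁺(aq) + Cr(s) → Sn(s) + Cr²⁺(aq); Q = [Cr²⁺]^1/[Sn²⁺]^1.
From E = E° − (0.0592/n) log Q: log Q = (E° − E)·n/0.0592 = (+0.72 − (+0.739))·2/0.0592 = -0.6419.
So 1·log[Sn²⁺] = 1·log(0.0137) − log Q = -1.8633 − (-0.6419) = -1.2214; [Sn²⁺] = 10^(-1.2214) ≈ 0.060 M.

0.060 M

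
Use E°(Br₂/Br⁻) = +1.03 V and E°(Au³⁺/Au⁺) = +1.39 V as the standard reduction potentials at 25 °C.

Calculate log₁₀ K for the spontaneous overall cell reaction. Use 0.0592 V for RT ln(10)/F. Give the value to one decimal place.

Cathode: Au³⁺/Au⁺; anode: Br₂/Br⁻. E°cell = +0.36 V, n = 2.
log K = nE°cell / 0.0592 = (2)(+0.36) / 0.0592 = 12.2.

12.2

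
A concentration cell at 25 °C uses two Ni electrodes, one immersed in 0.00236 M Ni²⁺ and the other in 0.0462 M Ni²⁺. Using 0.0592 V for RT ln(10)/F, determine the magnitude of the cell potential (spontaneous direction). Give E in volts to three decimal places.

For a concentration cell E°cell = 0. The 0.0462 M side is the cathode (reduction is favoured where [Ni²⁺] is higher).
With n = 2, E = −(0.0592/2) log([Ni²⁺]ₐₙ/[Ni²⁺]꜀ₐₜ) = −(0.0592/2) log(0.00236/0.0462) = −(0.0592/2)(-1.292) = +0.038 V.

+0.038 V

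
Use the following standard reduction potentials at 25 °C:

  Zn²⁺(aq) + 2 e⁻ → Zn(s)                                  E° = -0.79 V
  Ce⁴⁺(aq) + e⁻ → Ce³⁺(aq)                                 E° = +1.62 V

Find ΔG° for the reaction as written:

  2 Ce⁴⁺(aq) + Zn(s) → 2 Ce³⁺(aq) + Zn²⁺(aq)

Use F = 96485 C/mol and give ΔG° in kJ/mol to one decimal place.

As written, Ce⁴⁺/Ce³⁺ is reduced (cathode) and Zn²⁺/Zn is oxidised (anode), so E°cell = (+1.62) − (-0.79) = +2.41 V.
Balancing electrons gives n = 2.
ΔG° = −nFE° = −(2)(96485)(+2.41) = -465,058 J = -465.1 kJ/mol.

-465.1 kJ/mol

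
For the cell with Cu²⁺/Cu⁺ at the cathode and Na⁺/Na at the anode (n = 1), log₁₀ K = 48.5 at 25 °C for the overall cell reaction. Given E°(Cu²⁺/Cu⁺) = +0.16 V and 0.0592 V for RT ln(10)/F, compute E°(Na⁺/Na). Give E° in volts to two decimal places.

E°cell = (0.0592/n)·log K = (0.0592/1)(48.5) = +2.871 V.
Since Cu²⁺/Cu⁺ is the cathode and Na⁺/Na the anode, E°cell = E°(Cu²⁺/Cu⁺) − E°(Na⁺/Na).
So E°(Na⁺/Na) = E°(Cu²⁺/Cu⁺) − E°cell = (+0.16) − (+2.871) = -2.71 V.

-2.71 V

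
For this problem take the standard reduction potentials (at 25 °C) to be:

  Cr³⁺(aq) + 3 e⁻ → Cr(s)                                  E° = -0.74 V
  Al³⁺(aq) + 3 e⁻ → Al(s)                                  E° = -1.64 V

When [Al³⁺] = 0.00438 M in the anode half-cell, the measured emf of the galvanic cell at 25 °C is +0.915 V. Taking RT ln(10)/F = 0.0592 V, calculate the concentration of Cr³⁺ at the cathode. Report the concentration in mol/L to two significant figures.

Cr³⁺/Cr is the cathode, Al³⁺/Al the anode: E°cell = +0.90 V, n = 3.
Overall reaction: Cr³⁺(aq) + Al(s) → Cr(s) + Al³⁺(aq); Q = [Al³⁺]^1/[Cr³⁺]^1.
From E = E° − (0.0592/n) log Q: log Q = (E° − E)·n/0.0592 = (+0.90 − (+0.915))·3/0.0592 = -0.7601.
So 1·log[Cr³⁺] = 1·log(0.00438) − log Q = -2.3585 − (-0.7601) = -1.5984; [Cr³⁺] = 10^(-1.5984) ≈ 0.025 M.

0.025 M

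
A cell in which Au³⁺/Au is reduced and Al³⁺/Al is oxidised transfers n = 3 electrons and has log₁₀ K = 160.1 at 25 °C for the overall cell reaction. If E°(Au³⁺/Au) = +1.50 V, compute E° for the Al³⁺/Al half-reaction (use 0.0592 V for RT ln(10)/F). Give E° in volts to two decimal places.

-1.66 V

E°cell = (0.0592/n)·log K = (0.0592/3)(160.1) = +3.159 V.
Since Au³⁺/Au is the cathode and Al³⁺/Al the anode, E°cell = E°(Au³⁺/Au) − E°(Al³⁺/Al).
So E°(Al³⁺/Al) = E°(Au³⁺/Au) − E°cell = (+1.50) − (+3.159) = -1.66 V.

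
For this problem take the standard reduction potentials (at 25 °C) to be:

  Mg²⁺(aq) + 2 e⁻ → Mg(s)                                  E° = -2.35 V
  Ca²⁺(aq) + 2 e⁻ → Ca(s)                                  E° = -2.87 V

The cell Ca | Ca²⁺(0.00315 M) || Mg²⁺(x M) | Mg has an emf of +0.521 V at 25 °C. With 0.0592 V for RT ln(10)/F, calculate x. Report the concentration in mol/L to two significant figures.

Mg²⁺/Mg is the cathode, Ca²⁺/Ca the anode: E°cell = +0.52 V, n = 2.
Overall reaction: Mg²⁺(aq) + Ca(s) → Mg(s) + Ca²⁺(aq); Q = [Ca²⁺]^1/[Mg²⁺]^1.
From E = E° − (0.0592/n) log Q: log Q = (E° − E)·n/0.0592 = (+0.52 − (+0.521))·2/0.0592 = -0.0338.
So 1·log[Mg²⁺] = 1·log(0.00315) − log Q = -2.5017 − (-0.0338) = -2.4679; [Mg²⁺] = 10^(-2.4679) ≈ 0.0034 M.

0.0034 M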